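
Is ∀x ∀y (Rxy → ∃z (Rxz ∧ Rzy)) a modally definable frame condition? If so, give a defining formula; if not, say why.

Definable; □□q → □q defines it

Yes: it is density, defined by the C4 schema □□q → □q.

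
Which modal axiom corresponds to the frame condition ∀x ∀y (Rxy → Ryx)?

This is symmetry; the standard corresponding axiom is B: s → □◇s.
Suppose s→□◇s is valid. Take Rxy and set V(s)={x}. Then s at x, so □◇s at x, so ◇s at y, so some z with Ryz has s; z=x, i.e. Ryx.

s → □◇s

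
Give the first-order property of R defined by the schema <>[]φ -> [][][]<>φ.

This is a Sahlqvist (Geach-type) schema ◇^1□^1φ → □^3◇^1φ.
Minimal-valuation argument: fix x; take any y with xR^1y and any z with xR^3z. Set V(φ) to the set of worlds R-reachable from y in exactly 1 step. Then □^1φ holds at y, so the antecedent holds at x; validity forces ◇^1φ at z, giving a w with zR^1w and yR^1w.
First-order correspondent: forall x forall y forall z ((xRy & x R^3 z) -> exists w (yRw & zRw)).

forall x forall y forall z ((xRy & x R^3 z) -> exists w (yRw & zRw))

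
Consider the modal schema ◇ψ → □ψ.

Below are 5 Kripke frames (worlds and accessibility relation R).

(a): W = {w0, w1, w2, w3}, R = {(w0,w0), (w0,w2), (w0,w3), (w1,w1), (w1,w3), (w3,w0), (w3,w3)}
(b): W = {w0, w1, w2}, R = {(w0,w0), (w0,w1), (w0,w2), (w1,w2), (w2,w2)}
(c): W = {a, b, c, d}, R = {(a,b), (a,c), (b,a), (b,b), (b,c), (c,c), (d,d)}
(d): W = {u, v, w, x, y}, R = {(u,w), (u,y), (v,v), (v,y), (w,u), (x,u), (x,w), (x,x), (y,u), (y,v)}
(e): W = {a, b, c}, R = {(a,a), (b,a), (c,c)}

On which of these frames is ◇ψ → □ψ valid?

(e)

This is the axiom for partial functionality; its first-order frame correspondent is ∀x ∀y ∀z (Rxy ∧ Rxz → y = z).
(a): fails — w0 sees both w0 and w2.
(b): fails — w0 sees both w0 and w1.
(c): fails — a sees both b and c.
(d): fails — u sees both w and y.
(e): holds.
Valid on: (e).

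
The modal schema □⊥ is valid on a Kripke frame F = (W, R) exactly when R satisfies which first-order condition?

emptiness of R: ∀x ∀y ¬Rxy

This is the Ver axiom.
Its frame correspondent is emptiness of R — ∀x ∀y ¬Rxy.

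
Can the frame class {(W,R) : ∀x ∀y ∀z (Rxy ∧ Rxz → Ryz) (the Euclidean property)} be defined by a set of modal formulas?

Yes, by ◇q → □◇q

This is a Sahlqvist condition; the 5 axiom ◇q → □◇q defines it.
Suppose ◇q→□◇q is valid. Take Rxy, Rxz and set V(q)={y}. Then ◇q at x, so □◇q at x, so ◇q at z, so some w with Rzw has q; w=y, i.e. Rzy. By symmetry of the argument, Ryz.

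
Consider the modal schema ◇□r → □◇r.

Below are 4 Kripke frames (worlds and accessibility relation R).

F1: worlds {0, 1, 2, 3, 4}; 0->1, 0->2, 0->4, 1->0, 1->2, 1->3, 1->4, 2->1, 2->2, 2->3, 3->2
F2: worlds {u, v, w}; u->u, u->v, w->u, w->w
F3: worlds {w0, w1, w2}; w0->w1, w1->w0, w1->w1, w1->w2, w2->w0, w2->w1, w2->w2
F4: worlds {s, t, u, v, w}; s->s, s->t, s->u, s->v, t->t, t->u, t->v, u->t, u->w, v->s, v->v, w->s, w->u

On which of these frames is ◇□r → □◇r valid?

Frame correspondent (Sahlqvist): ∀x ∀y ∀z (Rxy ∧ Rxz → ∃w (Ryw ∧ Rzw)) — i.e. convergence.
F1: fails — R02 and R04 but 2 and 4 have no common successor.
F2: fails — Ruv and Ruv but v and v have no common successor.
F3: condition met.
F4: fails — Rsv and Rsu but v and u have no common successor.

F3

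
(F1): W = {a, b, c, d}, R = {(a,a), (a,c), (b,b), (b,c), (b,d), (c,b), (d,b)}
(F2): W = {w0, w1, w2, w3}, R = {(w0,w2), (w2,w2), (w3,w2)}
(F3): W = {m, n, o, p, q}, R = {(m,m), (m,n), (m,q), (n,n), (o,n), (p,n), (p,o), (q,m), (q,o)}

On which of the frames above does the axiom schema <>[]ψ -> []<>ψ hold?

The schema corresponds to convergence: forall x forall y forall z (Rxy & Rxz -> exists w (Ryw & Rzw)).
(F1): fails — Raa and Rac but a and c have no common successor.
(F2): holds.
(F3): fails — Rmq and Rmn but q and n have no common successor.

(F2)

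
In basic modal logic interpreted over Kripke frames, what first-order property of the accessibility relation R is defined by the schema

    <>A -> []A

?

Suppose ◇A→□A is valid. Take Rxy, Rxz and set V(A)={y}. Then ◇A at x, so □A at x, so A at z, i.e. z=y.

partial functionality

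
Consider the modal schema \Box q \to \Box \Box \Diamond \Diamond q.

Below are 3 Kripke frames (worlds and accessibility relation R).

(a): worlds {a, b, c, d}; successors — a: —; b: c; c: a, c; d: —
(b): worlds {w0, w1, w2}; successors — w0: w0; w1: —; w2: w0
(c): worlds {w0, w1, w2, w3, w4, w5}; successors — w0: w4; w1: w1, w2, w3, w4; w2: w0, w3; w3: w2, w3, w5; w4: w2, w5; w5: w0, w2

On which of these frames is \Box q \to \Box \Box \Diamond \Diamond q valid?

(b), (c)

Frame correspondent (Sahlqvist): \forall x \forall z (x R^2 z \to \exists w (xRw \wedge z R^2 w)) — i.e. a generalized confluence (Geach) condition.
(a): fails — bR²a but no w with bRw and aR²w.
(b): condition met.
(c): condition met.
Valid on: (b), (c).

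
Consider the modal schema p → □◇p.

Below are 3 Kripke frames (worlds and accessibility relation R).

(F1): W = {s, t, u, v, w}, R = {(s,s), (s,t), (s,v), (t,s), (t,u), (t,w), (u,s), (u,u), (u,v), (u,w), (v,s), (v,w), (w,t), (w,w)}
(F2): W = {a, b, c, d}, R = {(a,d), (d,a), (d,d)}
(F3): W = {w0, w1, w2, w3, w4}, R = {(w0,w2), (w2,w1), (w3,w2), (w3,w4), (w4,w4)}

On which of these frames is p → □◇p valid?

Frame correspondent (Sahlqvist): ∀x ∀y (Rxy → Ryx) — i.e. symmetry.
(F1): fails — Ruv but not Rvu.
(F2): satisfies the condition.
(F3): fails — Rw3w2 but not Rw2w3.
Valid on: (F2).

(F2)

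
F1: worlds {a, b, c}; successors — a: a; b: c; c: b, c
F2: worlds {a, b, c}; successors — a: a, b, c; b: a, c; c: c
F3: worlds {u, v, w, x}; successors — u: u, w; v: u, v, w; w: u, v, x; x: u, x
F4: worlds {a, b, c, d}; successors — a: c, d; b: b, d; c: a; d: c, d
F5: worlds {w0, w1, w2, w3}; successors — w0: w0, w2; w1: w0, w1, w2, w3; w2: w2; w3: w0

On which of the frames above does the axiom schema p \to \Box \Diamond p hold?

The schema corresponds to symmetry: \forall x \forall y (Rxy \to Ryx).
F1: holds.
F2: fails — Rbc but not Rcb.
F3: fails — Rwx but not Rxw.
F4: fails — Rdc but not Rcd.
F5: fails — Rw1w2 but not Rw2w1.
Valid on: F1.

F1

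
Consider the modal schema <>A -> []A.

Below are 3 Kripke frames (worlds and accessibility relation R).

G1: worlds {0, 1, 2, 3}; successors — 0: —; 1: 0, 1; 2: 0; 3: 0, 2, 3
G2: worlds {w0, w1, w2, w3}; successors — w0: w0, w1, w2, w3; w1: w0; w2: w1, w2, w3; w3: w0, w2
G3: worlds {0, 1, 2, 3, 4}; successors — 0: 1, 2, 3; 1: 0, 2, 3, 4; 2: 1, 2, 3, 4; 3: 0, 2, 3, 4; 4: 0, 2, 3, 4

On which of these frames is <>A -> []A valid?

none

This is the axiom for partial functionality; its first-order frame correspondent is forall x forall y forall z (Rxy & Rxz -> y = z).
G1: fails — 1 sees both 0 and 1.
G2: fails — w0 sees both w0 and w1.
G3: fails — 0 sees both 1 and 2.
Valid on no frame.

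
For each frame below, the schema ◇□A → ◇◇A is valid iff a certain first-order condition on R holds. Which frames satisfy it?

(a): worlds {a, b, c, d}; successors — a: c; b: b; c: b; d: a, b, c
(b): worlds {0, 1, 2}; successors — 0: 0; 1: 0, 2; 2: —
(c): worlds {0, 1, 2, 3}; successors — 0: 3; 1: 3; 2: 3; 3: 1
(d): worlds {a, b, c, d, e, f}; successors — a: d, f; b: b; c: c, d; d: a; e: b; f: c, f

Frame correspondent (Sahlqvist): ∀x ∀y (xRy → ∃w (yRw ∧ xR²w)) — i.e. a generalized confluence (Geach) condition.
(a): satisfies the condition.
(b): fails — 1R2 but no w with 2Rw and 1R²w.
(c): satisfies the condition.
(d): satisfies the condition.
Valid on: (a), (c), (d).

(a), (c), (d)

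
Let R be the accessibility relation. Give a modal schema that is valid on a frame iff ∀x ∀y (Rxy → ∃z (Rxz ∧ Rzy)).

□□ψ → □ψ

The condition is density. The C4 schema □□ψ → □ψ defines it.
Suppose □□ψ→□ψ is valid. Take Rxy and set V(ψ)={w : xR²w}. Then □□ψ at x, so □ψ at x, so ψ at y, i.e. ∃z(Rxz∧Rzy).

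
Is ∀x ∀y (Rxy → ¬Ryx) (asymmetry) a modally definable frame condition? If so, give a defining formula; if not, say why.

Any modally definable frame class is closed under surjective bounded morphisms.
The 3-cycle (worlds s,t,u with s→t→u→s) is asymmetric. Mapping every world to a single reflexive point • is a surjective bounded morphism, and the reflexive point is not asymmetric (R•• but asymmetry requires ¬R••).
So the class is not modally definable.

No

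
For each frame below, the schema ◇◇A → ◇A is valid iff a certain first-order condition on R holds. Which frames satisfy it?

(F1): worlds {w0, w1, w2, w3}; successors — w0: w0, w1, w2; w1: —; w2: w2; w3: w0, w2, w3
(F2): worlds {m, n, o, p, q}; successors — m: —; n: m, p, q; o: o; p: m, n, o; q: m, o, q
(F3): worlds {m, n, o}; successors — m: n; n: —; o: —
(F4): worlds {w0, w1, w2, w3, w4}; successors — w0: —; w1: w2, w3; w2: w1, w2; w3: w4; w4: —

The schema corresponds to transitivity: ∀x ∀y ∀z (Rxy ∧ Ryz → Rxz).
(F1): fails — Rw3w0 and Rw0w1 but not Rw3w1.
(F2): fails — Rpn and Rnq but not Rpq.
(F3): satisfies the condition.
(F4): fails — Rw1w2 and Rw2w1 but not Rw1w1.
Valid on: (F3).

(F3)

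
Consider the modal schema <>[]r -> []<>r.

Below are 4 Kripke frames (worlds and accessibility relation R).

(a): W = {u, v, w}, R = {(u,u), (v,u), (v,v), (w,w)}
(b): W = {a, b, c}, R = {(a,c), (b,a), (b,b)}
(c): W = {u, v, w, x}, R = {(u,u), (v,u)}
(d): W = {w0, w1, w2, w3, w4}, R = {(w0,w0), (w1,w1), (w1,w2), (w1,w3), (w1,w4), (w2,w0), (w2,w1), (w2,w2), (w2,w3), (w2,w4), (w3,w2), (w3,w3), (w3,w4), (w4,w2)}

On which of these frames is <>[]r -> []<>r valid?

The schema corresponds to convergence: forall x forall y forall z (Rxy & Rxz -> exists w (Ryw & Rzw)).
(a): ✓.
(b): fails — Rac and Rac but c and c have no common successor.
(c): ✓.
(d): fails — Rw2w4 and Rw2w0 but w4 and w0 have no common successor.

(a), (c)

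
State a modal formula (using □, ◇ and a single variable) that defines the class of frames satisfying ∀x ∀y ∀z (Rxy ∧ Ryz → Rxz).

The condition is transitivity. The 4 schema □s → □□s defines it.
Suppose □s→□□s is valid. Take Rxy, Ryz and set V(s)={w : Rxw}. Then □s at x, so □□s at x, so □s at y, so s at z, i.e. Rxz.

□s → □□s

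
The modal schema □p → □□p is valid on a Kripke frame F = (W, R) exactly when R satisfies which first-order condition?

transitivity

Suppose □p→□□p is valid. Take Rxy, Ryz and set V(p)={w : Rxw}. Then □p at x, so □□p at x, so □p at y, so p at z, i.e. Rxz.
Conversely, on a frame with transitivity the schema holds at every world under every valuation.
So the correspondent is transitivity.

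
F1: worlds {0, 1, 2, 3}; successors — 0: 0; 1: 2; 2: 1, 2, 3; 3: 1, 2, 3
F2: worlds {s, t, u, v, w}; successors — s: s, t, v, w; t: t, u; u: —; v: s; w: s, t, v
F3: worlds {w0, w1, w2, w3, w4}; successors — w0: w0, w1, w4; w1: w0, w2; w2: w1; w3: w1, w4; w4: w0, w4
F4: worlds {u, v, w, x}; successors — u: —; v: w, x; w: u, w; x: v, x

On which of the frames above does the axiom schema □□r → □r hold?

Frame correspondent (Sahlqvist): ∀x ∀y (Rxy → ∃z (Rxz ∧ Rzy)) — i.e. density.
F1: satisfies the condition.
F2: satisfies the condition.
F3: fails — Rw1w2 but no z with Rw1z and Rzw2.
F4: satisfies the condition.

F1, F2, F4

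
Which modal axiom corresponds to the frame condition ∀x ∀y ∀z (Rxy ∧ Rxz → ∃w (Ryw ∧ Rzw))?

This is convergence; the standard corresponding axiom is .2: ◇□q → □◇q.
Suppose ◇□q→□◇q is valid. Take Rxy, Rxz and set V(q)={w : Ryw}. Then □q at y so ◇□q at x, so □◇q at x, so ◇q at z, giving w with Rzw and Ryw.

◇□q → □◇q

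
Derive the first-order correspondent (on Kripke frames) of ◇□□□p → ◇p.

∀x ∀y (xRy → ∃w (yR³w ∧ xRw))

This is a Sahlqvist (Geach-type) schema ◇^1□^3p → □^0◇^1p.
Minimal-valuation argument: fix x; take any y with xR^1y and any z with xR^0z. Set V(p) to the set of worlds R-reachable from y in exactly 3 steps. Then □^3p holds at y, so the antecedent holds at x; validity forces ◇^1p at z, giving a w with zR^1w and yR^3w.
First-order correspondent: ∀x ∀y (xRy → ∃w (yR³w ∧ xRw)).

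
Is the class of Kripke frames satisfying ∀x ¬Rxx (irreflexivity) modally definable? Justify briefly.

Modal frame validity is preserved under surjective bounded morphisms.
The 4-cycle (worlds w0,w1,w2,w3 with w0→w1→w2→w3→w0) is irreflexive, and the map sending every world to a single reflexive point • is a surjective bounded morphism (forth: every edge maps to (•,•); back: every world has a successor). So any modal formula valid on the 4-cycle is also valid on the reflexive point, which is not irreflexive.
Hence irreflexivity is not modally definable.

Not modally definable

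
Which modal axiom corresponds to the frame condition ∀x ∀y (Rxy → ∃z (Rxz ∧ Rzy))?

This is density; the standard corresponding axiom is C4: □□q → □q.
Suppose □□q→□q is valid. Take Rxy and set V(q)={w : xR²w}. Then □□q at x, so □q at x, so q at y, i.e. ∃z(Rxz∧Rzy).

□□q → □q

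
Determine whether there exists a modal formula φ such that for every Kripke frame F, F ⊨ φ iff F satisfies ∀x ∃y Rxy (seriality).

The condition is seriality. A defining modal formula is □q → ◇q.
Suppose □q→◇q is valid. At any x set V(q)=W. Then □q at x, so ◇q at x, so x has a successor.

Yes — defined by □q → ◇q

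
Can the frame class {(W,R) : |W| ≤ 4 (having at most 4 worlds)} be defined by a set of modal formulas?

No

Any modally definable frame class is closed under disjoint unions.
Any modal formula valid on each of 5 disjoint one-world frames is valid on their disjoint union (validity is preserved under disjoint unions). Each one-world frame has |W|=1≤4, but the union has |W|=5.
So the class is not modally definable.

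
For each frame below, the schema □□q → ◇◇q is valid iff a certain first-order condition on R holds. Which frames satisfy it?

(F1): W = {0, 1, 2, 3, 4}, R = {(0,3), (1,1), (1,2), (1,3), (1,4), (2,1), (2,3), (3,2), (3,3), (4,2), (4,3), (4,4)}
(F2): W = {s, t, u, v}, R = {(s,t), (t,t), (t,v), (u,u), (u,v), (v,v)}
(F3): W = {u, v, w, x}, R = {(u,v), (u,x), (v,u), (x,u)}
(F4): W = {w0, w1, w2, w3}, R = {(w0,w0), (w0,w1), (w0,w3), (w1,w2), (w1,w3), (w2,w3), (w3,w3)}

(F1), (F2), (F4)

The schema corresponds to a generalized confluence (Geach) condition: ∀x ∃w (xR²w ∧ xR²w).
(F1): holds.
(F2): holds.
(F3): fails — at w but no t with wR²t and wR²t.
(F4): holds.
Valid on: (F1), (F2), (F4).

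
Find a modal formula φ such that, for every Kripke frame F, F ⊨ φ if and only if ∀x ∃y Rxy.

□ψ → ◇ψ

The condition is seriality. The D schema □ψ → ◇ψ defines it.
Suppose □ψ→◇ψ is valid. At any x set V(ψ)=W. Then □ψ at x, so ◇ψ at x, so x has a successor.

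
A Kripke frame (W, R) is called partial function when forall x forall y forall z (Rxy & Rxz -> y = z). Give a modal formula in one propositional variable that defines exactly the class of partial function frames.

A defining formula is ◇q → □q (the CD axiom).
Suppose ◇q→□q is valid. Take Rxy, Rxz and set V(q)={y}. Then ◇q at x, so □q at x, so q at z, i.e. z=y.

◇q → □q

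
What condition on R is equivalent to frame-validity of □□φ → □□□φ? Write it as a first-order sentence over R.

∀x ∀z (xR³z → ∃w (xR²w ∧ z = w))

This is a Sahlqvist (Geach-type) schema ◇^0□^2φ → □^3◇^0φ.
First-order correspondent: ∀x ∀z (xR³z → ∃w (xR²w ∧ z = w)).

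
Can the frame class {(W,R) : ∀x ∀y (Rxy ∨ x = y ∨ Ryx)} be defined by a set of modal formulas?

Not modally definable

If a class were modally definable it would be closed under disjoint unions (Goldblatt–Thomason).
Take 2 disjoint single-world reflexive frames: each is trivially connected, but their disjoint union has 2 worlds with no edge between distinct components, so it is not connected.
So the class is not modally definable.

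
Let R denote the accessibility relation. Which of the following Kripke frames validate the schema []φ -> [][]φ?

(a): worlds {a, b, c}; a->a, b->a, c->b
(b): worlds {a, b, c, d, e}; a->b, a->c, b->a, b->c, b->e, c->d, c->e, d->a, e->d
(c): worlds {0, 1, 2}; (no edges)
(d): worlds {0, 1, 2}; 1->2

This is the axiom for transitivity; its first-order frame correspondent is forall x forall y forall z (Rxy & Ryz -> Rxz).
(a): fails — Rcb and Rba but not Rca.
(b): fails — Rbc and Rcd but not Rbd.
(c): ✓.
(d): ✓.
Valid on: (c), (d).

(c), (d)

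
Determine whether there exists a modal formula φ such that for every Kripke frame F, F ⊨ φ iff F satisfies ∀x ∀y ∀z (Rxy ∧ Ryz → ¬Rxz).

Any modally definable frame class is closed under surjective bounded morphisms.
The 3-cycle (worlds w0,w1,w2 with w0→w1→w2→w0) is intransitive. Mapping every world to a single reflexive point • is a surjective bounded morphism; the reflexive point is not intransitive (R••∧R•• but R••).
So the class is not modally definable.

Not definable by any modal formula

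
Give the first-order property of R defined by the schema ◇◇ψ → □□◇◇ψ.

This is a Sahlqvist (Geach-type) schema ◇^2□^0ψ → □^2◇^2ψ.
First-order correspondent: ∀x ∀y ∀z ((xR²y ∧ xR²z) → ∃w (y = w ∧ zR²w)).

∀x ∀y ∀z ((xR²y ∧ xR²z) → ∃w (y = w ∧ zR²w))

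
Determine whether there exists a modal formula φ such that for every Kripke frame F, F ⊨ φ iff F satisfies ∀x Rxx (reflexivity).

Definable; □q → q defines it

The condition is reflexivity. A defining modal formula is □q → q.
Suppose □q→q is valid. At any x set V(q)={w : Rxw}. Then □q holds at x, so q holds at x, i.e. Rxx.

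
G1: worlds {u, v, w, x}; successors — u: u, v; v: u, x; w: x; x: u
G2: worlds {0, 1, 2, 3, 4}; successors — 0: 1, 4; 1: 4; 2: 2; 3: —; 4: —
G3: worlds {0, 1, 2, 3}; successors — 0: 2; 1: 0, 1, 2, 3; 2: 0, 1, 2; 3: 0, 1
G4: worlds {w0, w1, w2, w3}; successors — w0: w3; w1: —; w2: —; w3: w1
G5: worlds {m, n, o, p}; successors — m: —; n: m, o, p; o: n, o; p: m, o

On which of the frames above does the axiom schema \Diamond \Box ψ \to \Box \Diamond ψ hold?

G1

Frame correspondent (Sahlqvist): \forall x \forall y \forall z (Rxy \wedge Rxz \to \exists w (Ryw \wedge Rzw)) — i.e. convergence.
G1: satisfies the condition.
G2: fails — R01 and R04 but 1 and 4 have no common successor.
G3: fails — R10 and R13 but 0 and 3 have no common successor.
G4: fails — Rw3w1 and Rw3w1 but w1 and w1 have no common successor.
G5: fails — Rno and Rnm but o and m have no common successor.
Valid on: G1.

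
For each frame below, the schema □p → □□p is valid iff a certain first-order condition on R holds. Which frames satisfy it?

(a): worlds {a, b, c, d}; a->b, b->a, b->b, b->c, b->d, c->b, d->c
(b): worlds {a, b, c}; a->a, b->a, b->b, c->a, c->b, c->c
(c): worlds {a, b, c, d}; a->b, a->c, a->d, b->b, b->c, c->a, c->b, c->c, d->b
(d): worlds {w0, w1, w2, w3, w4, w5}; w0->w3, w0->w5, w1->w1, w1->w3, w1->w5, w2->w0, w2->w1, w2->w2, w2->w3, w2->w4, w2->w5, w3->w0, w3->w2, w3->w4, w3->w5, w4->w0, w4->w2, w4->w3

Frame correspondent (Sahlqvist): ∀x ∀y ∀z (Rxy ∧ Ryz → Rxz) — i.e. transitivity.
(a): fails — Rdc and Rcb but not Rdb.
(b): ✓.
(c): fails — Rbc and Rca but not Rba.
(d): fails — Rw3w2 and Rw2w1 but not Rw3w1.

(b)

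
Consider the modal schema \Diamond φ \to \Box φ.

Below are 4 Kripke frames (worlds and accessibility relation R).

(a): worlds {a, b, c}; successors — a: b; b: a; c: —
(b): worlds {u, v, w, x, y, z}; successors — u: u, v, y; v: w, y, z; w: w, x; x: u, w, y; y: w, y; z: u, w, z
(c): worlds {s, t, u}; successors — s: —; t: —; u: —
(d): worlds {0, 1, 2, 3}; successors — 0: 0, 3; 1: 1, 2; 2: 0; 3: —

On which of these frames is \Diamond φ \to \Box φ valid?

The schema corresponds to partial functionality: \forall x \forall y \forall z (Rxy \wedge Rxz \to y = z).
(a): condition met.
(b): fails — u sees both u and v.
(c): condition met.
(d): fails — 0 sees both 0 and 3.

(a), (c)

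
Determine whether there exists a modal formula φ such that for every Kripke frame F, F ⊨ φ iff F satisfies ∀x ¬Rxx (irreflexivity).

No — not modally definable

Any modally definable frame class is closed under surjective bounded morphisms.
The 3-cycle (worlds w0,w1,w2 with w0→w1→w2→w0) is irreflexive, and the map sending every world to a single reflexive point • is a surjective bounded morphism (forth: every edge maps to (•,•); back: every world has a successor). So any modal formula valid on the 3-cycle is also valid on the reflexive point, which is not irreflexive.
So no modal formula (or set of formulas) defines exactly the irreflexive frames.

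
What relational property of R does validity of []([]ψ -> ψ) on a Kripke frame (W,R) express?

Suppose □(□ψ→ψ) is valid. Take Rxy and set V(ψ)={w : Ryw}. Then at y, □ψ holds; since □(□ψ→ψ) at x, □ψ→ψ at y, so ψ at y, i.e. Ryy.

shift-reflexivity: forall x forall y (Rxy -> Ryy)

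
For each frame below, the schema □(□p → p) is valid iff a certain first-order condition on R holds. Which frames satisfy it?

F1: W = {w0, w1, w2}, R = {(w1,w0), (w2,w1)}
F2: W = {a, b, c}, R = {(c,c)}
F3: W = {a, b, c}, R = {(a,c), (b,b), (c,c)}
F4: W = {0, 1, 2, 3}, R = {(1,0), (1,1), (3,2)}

F2, F3

This is the axiom for shift-reflexivity; its first-order frame correspondent is ∀x ∀y (Rxy → Ryy).
F1: fails — Rw1w0 but not Rw0w0.
F2: satisfies the condition.
F3: satisfies the condition.
F4: fails — R10 but not R00.
Valid on: F2, F3.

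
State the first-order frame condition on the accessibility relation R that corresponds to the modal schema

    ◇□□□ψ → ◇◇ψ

∀x ∀y (xRy → ∃w (yR³w ∧ xR²w))

This is a Sahlqvist (Geach-type) schema ◇^1□^3ψ → □^0◇^2ψ.
Minimal-valuation argument: fix x; take any y with xR^1y and any z with xR^0z. Set V(ψ) to the set of worlds R-reachable from y in exactly 3 steps. Then □^3ψ holds at y, so the antecedent holds at x; validity forces ◇^2ψ at z, giving a w with zR^2w and yR^3w.
First-order correspondent: ∀x ∀y (xRy → ∃w (yR³w ∧ xR²w)).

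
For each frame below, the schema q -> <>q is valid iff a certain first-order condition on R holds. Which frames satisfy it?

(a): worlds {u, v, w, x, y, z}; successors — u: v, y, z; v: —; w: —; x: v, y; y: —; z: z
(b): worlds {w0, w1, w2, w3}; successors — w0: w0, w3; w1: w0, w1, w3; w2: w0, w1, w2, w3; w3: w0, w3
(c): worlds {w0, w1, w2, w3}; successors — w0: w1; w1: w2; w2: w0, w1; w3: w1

The schema corresponds to reflexivity: forall x Rxx.
(a): fails — world u does not see itself.
(b): ✓.
(c): fails — world w0 does not see itself.

(b)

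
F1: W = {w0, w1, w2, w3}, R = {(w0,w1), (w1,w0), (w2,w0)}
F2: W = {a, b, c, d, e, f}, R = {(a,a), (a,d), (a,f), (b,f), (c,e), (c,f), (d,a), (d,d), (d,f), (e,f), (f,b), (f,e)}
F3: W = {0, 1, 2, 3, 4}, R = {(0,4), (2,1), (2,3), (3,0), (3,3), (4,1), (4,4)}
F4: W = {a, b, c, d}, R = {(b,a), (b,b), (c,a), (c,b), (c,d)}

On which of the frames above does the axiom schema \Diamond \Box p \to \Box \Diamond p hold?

F1

This is the axiom for convergence; its first-order frame correspondent is \forall x \forall y \forall z (Rxy \wedge Rxz \to \exists w (Ryw \wedge Rzw)).
F1: condition met.
F2: fails — Raa and Raf but a and f have no common successor.
F3: fails — R23 and R21 but 3 and 1 have no common successor.
F4: fails — Rbb and Rba but b and a have no common successor.
Valid on: F1.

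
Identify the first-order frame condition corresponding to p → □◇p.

Suppose p→□◇p is valid. Take Rxy and set V(p)={x}. Then p at x, so □◇p at x, so ◇p at y, so some z with Ryz has p; z=x, i.e. Ryx.
Conversely, any frame satisfying ∀x ∀y (Rxy → Ryx) validates the schema.
So the correspondent is symmetry.

Symmetry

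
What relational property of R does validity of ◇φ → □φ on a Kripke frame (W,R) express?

Suppose ◇φ→□φ is valid. Take Rxy, Rxz and set V(φ)={y}. Then ◇φ at x, so □φ at x, so φ at z, i.e. z=y.
Conversely, any frame satisfying ∀x ∀y ∀z (Rxy ∧ Rxz → y = z) validates the schema.
Frame condition: ∀x ∀y ∀z (Rxy ∧ Rxz → y = z).

Partial functionality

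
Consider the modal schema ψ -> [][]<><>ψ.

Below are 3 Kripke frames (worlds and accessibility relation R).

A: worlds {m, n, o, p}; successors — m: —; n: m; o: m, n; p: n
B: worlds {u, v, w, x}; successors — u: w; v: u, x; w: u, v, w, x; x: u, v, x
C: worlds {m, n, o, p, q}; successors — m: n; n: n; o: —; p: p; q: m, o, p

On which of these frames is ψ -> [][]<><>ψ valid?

Frame correspondent (Sahlqvist): forall x forall z (x R^2 z -> exists w (x = w & z R^2 w)) — i.e. a generalized confluence (Geach) condition.
A: fails — oR²m but no w with o=w and mR²w.
B: holds.
C: fails — mR²n but no w with m=w and nR²w.
Valid on: B.

B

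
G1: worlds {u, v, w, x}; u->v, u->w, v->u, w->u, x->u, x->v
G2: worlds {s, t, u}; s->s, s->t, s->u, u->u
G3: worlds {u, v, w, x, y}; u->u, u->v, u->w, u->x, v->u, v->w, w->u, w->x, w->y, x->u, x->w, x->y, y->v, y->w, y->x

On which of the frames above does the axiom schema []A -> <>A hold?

G1, G3

The schema corresponds to seriality: forall x exists y Rxy.
G1: holds.
G2: fails — world t has no successor.
G3: holds.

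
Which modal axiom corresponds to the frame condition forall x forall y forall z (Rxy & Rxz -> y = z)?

◇r → □r

The condition is partial functionality. The CD schema ◇r → □r defines it.
Suppose ◇r→□r is valid. Take Rxy, Rxz and set V(r)={y}. Then ◇r at x, so □r at x, so r at z, i.e. z=y.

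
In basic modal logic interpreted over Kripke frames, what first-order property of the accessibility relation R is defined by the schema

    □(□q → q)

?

Shift-reflexivity

Suppose □(□q→q) is valid. Take Rxy and set V(q)={w : Ryw}. Then at y, □q holds; since □(□q→q) at x, □q→q at y, so q at y, i.e. Ryy.
The converse is a direct semantic check.
Frame condition: ∀x ∀y (Rxy → Ryy).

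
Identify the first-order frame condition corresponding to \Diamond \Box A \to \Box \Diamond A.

convergence: \forall x \forall y \forall z (Rxy \wedge Rxz \to \exists w (Ryw \wedge Rzw))

Suppose ◇□A→□◇A is valid. Take Rxy, Rxz and set V(A)={w : Ryw}. Then □A at y so ◇□A at x, so □◇A at x, so ◇A at z, giving w with Rzw and Ryw.
The converse is a direct semantic check.
Frame condition: \forall x \forall y \forall z (Rxy \wedge Rxz \to \exists w (Ryw \wedge Rzw)).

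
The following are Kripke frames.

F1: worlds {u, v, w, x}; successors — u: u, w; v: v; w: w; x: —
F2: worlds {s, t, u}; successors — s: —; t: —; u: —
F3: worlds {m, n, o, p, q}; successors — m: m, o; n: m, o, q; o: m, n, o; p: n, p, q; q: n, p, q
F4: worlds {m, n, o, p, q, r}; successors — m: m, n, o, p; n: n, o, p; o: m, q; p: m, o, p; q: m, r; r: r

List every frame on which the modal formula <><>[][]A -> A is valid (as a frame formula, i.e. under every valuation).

This is the axiom for a generalized confluence (Geach) condition; its first-order frame correspondent is forall x forall y (x R^2 y -> exists w (y R^2 w & x = w)).
F1: fails — uR²w but no t with wR²t and u=t.
F2: holds.
F3: fails — pR²m but no w with mR²w and p=w.
F4: fails — oR²r but no w with rR²w and o=w.

F2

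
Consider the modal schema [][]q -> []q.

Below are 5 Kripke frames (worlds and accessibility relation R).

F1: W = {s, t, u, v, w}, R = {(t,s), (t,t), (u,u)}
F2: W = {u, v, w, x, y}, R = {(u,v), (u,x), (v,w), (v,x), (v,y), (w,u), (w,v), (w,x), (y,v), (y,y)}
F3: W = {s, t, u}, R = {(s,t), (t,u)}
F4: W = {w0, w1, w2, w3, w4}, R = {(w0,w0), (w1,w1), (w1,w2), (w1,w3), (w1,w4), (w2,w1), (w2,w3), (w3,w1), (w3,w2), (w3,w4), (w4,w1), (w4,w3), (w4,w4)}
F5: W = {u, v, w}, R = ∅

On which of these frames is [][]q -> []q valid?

F1, F4, F5

This is the axiom for density; its first-order frame correspondent is forall x forall y (Rxy -> exists z (Rxz & Rzy)).
F1: condition met.
F2: fails — Ruv but no z with Ruz and Rzv.
F3: fails — Rtu but no z with Rtz and Rzu.
F4: condition met.
F5: condition met.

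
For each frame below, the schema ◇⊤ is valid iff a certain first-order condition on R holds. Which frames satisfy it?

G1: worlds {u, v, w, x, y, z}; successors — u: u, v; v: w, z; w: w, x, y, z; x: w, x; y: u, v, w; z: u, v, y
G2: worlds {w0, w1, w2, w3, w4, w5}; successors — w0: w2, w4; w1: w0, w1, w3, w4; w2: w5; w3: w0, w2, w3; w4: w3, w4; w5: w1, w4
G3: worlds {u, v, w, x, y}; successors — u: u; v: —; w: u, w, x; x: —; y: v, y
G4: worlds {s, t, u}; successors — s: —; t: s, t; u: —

Frame correspondent (Sahlqvist): ∀x ∃y Rxy — i.e. seriality.
G1: satisfies the condition.
G2: satisfies the condition.
G3: fails — world v has no successor.
G4: fails — world s has no successor.

G1, G2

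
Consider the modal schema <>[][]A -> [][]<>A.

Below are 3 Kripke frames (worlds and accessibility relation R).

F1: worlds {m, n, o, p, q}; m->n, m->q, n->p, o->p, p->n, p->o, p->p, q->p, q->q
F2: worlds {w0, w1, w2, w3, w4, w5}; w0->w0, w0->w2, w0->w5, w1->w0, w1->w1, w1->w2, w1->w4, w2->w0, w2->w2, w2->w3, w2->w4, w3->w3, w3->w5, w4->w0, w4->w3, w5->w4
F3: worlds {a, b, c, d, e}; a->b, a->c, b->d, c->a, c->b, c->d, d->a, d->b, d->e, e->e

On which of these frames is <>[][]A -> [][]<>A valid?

The schema corresponds to a generalized confluence (Geach) condition: forall x forall y forall z ((xRy & x R^2 z) -> exists w (y R^2 w & zRw)).
F1: holds.
F2: fails — w0Rw5, w0R²w5 but no w with w5R²w and w5Rw.
F3: fails — aRb, aR²b but no w with bR²w and bRw.
Valid on: F1.

F1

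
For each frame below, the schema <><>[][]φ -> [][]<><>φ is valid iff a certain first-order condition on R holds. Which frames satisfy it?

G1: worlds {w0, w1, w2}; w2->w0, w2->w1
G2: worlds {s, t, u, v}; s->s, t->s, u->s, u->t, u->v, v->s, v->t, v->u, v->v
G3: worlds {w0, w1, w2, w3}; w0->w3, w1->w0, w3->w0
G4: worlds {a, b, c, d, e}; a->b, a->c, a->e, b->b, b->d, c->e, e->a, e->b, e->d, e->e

G1, G2, G3

Frame correspondent (Sahlqvist): forall x forall y forall z ((x R^2 y & x R^2 z) -> exists w (y R^2 w & z R^2 w)) — i.e. a generalized confluence (Geach) condition.
G1: holds.
G2: holds.
G3: holds.
G4: fails — aR²a, aR²d but no w with aR²w and dR²w.
Valid on: G1, G2, G3.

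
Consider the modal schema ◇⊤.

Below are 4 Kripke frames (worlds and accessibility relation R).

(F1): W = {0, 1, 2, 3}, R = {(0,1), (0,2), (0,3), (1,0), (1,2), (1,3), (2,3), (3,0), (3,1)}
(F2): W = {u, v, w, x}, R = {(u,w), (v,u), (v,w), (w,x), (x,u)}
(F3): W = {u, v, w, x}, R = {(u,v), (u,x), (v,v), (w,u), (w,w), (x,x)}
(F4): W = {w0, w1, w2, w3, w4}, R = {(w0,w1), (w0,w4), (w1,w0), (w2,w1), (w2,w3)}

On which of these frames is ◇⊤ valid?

Frame correspondent (Sahlqvist): ∀x ∃y Rxy — i.e. seriality.
(F1): condition met.
(F2): condition met.
(F3): condition met.
(F4): fails — world w3 has no successor.
Valid on: (F1), (F2), (F3).

(F1), (F2), (F3)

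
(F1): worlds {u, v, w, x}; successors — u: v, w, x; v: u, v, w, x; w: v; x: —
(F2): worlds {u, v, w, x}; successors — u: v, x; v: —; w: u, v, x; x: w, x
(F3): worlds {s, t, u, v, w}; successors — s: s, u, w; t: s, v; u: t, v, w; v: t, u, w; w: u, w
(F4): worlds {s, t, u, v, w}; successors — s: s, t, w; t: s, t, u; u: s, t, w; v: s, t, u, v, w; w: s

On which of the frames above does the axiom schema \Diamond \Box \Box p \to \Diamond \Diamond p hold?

The schema corresponds to a generalized confluence (Geach) condition: \forall x \forall y (xRy \to \exists w (y R^2 w \wedge x R^2 w)).
(F1): fails — uRx but no t with xR²t and uR²t.
(F2): fails — uRv but no t with vR²t and uR²t.
(F3): satisfies the condition.
(F4): satisfies the condition.

(F3), (F4)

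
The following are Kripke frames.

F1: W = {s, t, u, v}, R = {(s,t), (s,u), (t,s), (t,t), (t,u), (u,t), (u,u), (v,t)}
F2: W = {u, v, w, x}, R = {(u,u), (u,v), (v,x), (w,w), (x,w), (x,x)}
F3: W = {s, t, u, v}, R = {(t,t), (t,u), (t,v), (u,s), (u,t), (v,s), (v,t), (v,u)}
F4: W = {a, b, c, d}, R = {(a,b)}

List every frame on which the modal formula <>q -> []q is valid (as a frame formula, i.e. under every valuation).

F4

This is the axiom for partial functionality; its first-order frame correspondent is forall x forall y forall z (Rxy & Rxz -> y = z).
F1: fails — s sees both t and u.
F2: fails — u sees both u and v.
F3: fails — t sees both t and u.
F4: satisfies the condition.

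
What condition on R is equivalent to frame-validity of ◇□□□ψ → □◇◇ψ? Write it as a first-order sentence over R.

∀x ∀y ∀z ((xRy ∧ xRz) → ∃w (yR³w ∧ zR²w))

This is a Sahlqvist (Geach-type) schema ◇^1□^3ψ → □^1◇^2ψ.
Minimal-valuation argument: fix x; take any y with xR^1y and any z with xR^1z. Set V(ψ) to the set of worlds R-reachable from y in exactly 3 steps. Then □^3ψ holds at y, so the antecedent holds at x; validity forces ◇^2ψ at z, giving a w with zR^2w and yR^3w.
First-order correspondent: ∀x ∀y ∀z ((xRy ∧ xRz) → ∃w (yR³w ∧ zR²w)).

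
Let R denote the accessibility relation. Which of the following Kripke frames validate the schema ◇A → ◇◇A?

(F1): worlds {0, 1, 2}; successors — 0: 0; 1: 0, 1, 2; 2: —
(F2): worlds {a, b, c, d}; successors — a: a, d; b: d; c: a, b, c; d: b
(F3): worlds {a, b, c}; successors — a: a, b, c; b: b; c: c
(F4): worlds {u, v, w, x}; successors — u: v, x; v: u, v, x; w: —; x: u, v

(F1), (F3), (F4)

This is the axiom for a generalized confluence (Geach) condition; its first-order frame correspondent is ∀x ∀y (xRy → ∃w (y = w ∧ xR²w)).
(F1): satisfies the condition.
(F2): fails — bRd but no w with d=w and bR²w.
(F3): satisfies the condition.
(F4): satisfies the condition.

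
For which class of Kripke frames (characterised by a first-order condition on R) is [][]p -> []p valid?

Density

Suppose □□p→□p is valid. Take Rxy and set V(p)={w : xR²w}. Then □□p at x, so □p at x, so p at y, i.e. ∃z(Rxz∧Rzy).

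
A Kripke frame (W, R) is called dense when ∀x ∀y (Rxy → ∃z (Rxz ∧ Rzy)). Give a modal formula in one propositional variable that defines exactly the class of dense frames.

The condition is density. The C4 schema □□s → □s defines it.
Suppose □□s→□s is valid. Take Rxy and set V(s)={w : xR²w}. Then □□s at x, so □s at x, so s at y, i.e. ∃z(Rxz∧Rzy).

□□s → □s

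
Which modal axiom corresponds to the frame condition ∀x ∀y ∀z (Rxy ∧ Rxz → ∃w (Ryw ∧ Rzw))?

◇□p → □◇p

The condition is convergence. The .2 schema ◇□p → □◇p defines it.
Suppose ◇□p→□◇p is valid. Take Rxy, Rxz and set V(p)={w : Ryw}. Then □p at y so ◇□p at x, so □◇p at x, so ◇p at z, giving w with Rzw and Ryw.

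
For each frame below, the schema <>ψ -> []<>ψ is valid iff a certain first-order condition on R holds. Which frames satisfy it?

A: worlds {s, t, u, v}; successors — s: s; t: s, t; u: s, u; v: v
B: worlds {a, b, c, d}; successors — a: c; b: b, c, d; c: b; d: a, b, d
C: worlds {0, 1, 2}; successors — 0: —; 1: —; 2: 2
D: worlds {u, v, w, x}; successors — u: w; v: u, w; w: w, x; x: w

C

Frame correspondent (Sahlqvist): forall x forall y forall z (Rxy & Rxz -> Ryz) — i.e. the Euclidean property.
A: fails — Rts and Rtt but not Rst.
B: fails — Rac and Rac but not Rcc.
C: ✓.
D: fails — Rvw and Rvu but not Rwu.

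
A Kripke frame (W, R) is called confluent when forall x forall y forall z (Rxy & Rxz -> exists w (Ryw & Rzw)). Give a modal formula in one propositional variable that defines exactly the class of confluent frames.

A defining formula is ◇□ψ → □◇ψ (the .2 axiom).
Suppose ◇□ψ→□◇ψ is valid. Take Rxy, Rxz and set V(ψ)={w : Ryw}. Then □ψ at y so ◇□ψ at x, so □◇ψ at x, so ◇ψ at z, giving w with Rzw and Ryw.

◇□ψ → □◇ψ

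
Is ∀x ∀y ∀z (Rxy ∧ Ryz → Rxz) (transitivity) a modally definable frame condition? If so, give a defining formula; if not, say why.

The condition is transitivity. A defining modal formula is □q → □□q.
Suppose □q→□□q is valid. Take Rxy, Ryz and set V(q)={w : Rxw}. Then □q at x, so □□q at x, so □q at y, so q at z, i.e. Rxz.

Definable; □q → □□q defines it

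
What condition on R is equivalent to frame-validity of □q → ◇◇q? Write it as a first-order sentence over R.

∀x ∃w (xRw ∧ xR²w)

This is a Sahlqvist (Geach-type) schema ◇^0□^1q → □^0◇^2q.
Minimal-valuation argument: fix x; take any y with xR^0y and any z with xR^0z. Set V(q) to the set of worlds R-reachable from y in exactly 1 step. Then □^1q holds at y, so the antecedent holds at x; validity forces ◇^2q at z, giving a w with zR^2w and yR^1w.
First-order correspondent: ∀x ∃w (xRw ∧ xR²w).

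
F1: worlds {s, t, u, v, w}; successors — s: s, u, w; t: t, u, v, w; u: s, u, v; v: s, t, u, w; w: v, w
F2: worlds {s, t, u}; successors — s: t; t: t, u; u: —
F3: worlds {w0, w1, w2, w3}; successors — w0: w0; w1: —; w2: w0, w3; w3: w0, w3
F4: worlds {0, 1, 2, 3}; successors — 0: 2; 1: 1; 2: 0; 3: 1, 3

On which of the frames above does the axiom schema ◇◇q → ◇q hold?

F3

Frame correspondent (Sahlqvist): ∀x ∀y (xR²y → ∃w (y = w ∧ xRw)) — i.e. a generalized confluence (Geach) condition.
F1: fails — sR²v but no w* with v=w* and sRw*.
F2: fails — sR²u but no w with u=w and sRw.
F3: satisfies the condition.
F4: fails — 0R²0 but no w with 0=w and 0Rw.
Valid on: F3.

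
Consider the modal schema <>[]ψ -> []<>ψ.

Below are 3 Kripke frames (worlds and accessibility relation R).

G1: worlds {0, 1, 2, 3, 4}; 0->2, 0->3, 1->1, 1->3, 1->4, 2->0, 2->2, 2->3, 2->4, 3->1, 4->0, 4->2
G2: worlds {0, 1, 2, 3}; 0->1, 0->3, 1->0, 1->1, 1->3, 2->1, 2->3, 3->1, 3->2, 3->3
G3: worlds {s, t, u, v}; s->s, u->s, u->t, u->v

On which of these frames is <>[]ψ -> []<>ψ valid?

Frame correspondent (Sahlqvist): forall x forall y forall z (Rxy & Rxz -> exists w (Ryw & Rzw)) — i.e. convergence.
G1: fails — R02 and R03 but 2 and 3 have no common successor.
G2: holds.
G3: fails — Rus and Ruv but s and v have no common successor.

G2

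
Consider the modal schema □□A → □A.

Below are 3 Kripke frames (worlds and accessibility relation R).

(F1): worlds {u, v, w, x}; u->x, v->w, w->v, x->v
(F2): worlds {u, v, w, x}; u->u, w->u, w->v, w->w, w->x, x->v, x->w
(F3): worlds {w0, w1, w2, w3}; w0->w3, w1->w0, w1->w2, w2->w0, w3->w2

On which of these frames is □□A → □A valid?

Frame correspondent (Sahlqvist): ∀x ∀y (Rxy → ∃z (Rxz ∧ Rzy)) — i.e. density.
(F1): fails — Rvw but no z with Rvz and Rzw.
(F2): condition met.
(F3): fails — Rw1w2 but no z with Rw1z and Rzw2.
Valid on: (F2).

(F2)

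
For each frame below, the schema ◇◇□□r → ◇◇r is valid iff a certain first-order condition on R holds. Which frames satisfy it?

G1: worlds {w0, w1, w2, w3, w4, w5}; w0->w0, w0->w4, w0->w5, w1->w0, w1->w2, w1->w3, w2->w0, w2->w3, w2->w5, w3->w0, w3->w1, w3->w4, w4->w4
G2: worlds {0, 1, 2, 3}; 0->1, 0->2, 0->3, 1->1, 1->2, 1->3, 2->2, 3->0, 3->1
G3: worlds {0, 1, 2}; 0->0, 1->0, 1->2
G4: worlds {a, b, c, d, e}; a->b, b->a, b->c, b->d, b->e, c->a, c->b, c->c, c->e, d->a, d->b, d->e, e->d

G2, G3, G4

Frame correspondent (Sahlqvist): ∀x ∀y (xR²y → ∃w (yR²w ∧ xR²w)) — i.e. a generalized confluence (Geach) condition.
G1: fails — w0R²w5 but no w with w5R²w and w0R²w.
G2: satisfies the condition.
G3: satisfies the condition.
G4: satisfies the condition.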